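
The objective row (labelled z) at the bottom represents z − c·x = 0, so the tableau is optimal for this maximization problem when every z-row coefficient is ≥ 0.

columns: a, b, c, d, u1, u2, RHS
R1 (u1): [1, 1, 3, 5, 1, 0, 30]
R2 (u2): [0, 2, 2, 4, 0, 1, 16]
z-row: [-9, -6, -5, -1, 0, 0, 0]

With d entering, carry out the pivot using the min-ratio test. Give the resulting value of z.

Ratio test on column d — row 1: 30/5 = 6; row 2: 16/4 = 4. Minimum is 4 at row 2 (u2 leaves); pivot element 4.
Pivot on row 2; the z-row RHS becomes 0 − (-1)·4 = 4.

4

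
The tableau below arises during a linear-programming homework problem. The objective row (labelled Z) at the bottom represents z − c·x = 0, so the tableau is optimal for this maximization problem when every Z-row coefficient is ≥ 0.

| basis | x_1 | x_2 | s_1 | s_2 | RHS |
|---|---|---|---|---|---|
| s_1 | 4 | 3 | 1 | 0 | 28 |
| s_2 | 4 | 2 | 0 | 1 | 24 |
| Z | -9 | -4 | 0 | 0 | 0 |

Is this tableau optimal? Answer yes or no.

no

The Z-row has a negative entry -9 in column x_1, so it is not optimal.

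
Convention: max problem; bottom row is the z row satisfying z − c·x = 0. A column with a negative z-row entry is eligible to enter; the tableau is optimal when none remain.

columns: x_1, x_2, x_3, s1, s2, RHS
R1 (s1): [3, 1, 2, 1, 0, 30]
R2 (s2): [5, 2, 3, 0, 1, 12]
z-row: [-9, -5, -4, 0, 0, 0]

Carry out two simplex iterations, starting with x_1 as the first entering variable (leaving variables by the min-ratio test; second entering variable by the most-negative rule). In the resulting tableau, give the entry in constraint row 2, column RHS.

Ratio test on column x_1 — row 1: 30/3 = 10; row 2: 12/5 = 12/5. Minimum is 12/5 at row 2 (s2 leaves); pivot element 5.
Divide row 2 by 5; eliminate column x_1 from the other rows.
Second iteration: most negative z-row entry is -7/5 in column x_2, so x_2 enters.
Ratio test on column x_2 — row 1: entry -1/5 ≤ 0; row 2: (12/5)/(2/5) = 6. Minimum is 6 at row 2 (x_1 leaves); pivot element 2/5.
Divide row 2 by 2/5; eliminate column x_2 from the other rows.
After both pivots, the entry at constraint row 2, column RHS is 6.

6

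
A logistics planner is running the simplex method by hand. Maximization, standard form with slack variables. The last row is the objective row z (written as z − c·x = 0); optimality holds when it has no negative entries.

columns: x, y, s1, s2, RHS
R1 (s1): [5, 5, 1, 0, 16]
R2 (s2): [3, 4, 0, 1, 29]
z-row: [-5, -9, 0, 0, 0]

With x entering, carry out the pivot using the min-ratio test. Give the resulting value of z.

16

Ratio test on column x — row 1: 16/5 = 16/5; row 2: 29/3 = 29/3. Minimum is 16/5 at row 1 (s1 leaves); pivot element 5.
Pivot on row 1; the z-row RHS becomes 0 − (-5)·(16/5) = 16.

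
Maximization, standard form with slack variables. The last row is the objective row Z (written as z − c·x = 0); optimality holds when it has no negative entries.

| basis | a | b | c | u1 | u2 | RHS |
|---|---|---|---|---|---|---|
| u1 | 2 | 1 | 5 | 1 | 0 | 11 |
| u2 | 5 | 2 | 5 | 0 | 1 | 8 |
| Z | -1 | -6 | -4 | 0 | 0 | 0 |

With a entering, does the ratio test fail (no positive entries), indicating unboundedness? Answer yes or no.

no

Column a has positive entries in row(s) 1, 2, so the ratio test bounds it — not unbounded.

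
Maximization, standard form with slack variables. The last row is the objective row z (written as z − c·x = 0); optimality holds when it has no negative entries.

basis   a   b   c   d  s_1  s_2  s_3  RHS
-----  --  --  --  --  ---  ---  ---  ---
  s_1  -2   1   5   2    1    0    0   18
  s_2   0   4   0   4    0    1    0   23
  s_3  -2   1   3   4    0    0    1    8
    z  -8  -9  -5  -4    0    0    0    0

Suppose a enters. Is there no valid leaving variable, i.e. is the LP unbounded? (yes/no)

yes

Every constraint-row entry in column a is ≤ 0, so increasing a is unbounded.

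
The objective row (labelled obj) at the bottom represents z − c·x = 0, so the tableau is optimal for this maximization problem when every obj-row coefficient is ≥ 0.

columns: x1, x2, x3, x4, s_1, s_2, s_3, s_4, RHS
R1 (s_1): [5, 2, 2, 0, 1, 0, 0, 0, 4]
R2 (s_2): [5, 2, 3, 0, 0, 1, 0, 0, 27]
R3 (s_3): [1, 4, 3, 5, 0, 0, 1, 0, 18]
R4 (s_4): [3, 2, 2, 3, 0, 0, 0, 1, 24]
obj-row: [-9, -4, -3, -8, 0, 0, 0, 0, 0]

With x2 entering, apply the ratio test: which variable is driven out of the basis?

s_1

Column x2 entries and ratios — s_1: 4/2 = 2; s_2: 27/2 = 27/2; s_3: 18/4 = 9/2; s_4: 24/2 = 12.
Smallest ratio is 2 in the row of s_1, so s_1 leaves.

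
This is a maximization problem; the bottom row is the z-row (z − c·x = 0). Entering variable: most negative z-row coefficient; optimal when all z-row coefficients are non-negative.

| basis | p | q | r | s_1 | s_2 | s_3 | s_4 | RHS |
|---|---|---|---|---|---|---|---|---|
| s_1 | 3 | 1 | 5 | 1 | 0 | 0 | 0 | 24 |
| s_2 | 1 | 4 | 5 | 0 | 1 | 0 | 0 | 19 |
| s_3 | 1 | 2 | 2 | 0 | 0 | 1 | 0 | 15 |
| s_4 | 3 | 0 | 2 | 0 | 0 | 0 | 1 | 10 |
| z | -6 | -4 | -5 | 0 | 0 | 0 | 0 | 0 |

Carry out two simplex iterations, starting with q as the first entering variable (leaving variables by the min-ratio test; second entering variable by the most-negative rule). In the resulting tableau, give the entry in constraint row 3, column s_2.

-1/2

Ratio test on column q — row 1: 24/1 = 24; row 2: 19/4 = 19/4; row 3: 15/2 = 15/2; row 4: entry 0 ≤ 0. Minimum is 19/4 at row 2 (s_2 leaves); pivot element 4.
Divide row 2 by 4; eliminate column q from the other rows.
Second iteration: most negative z-row entry is -5 in column p, so p enters.
Ratio test on column p — row 1: (77/4)/(11/4) = 7; row 2: (19/4)/(1/4) = 19; row 3: (11/2)/(1/2) = 11; row 4: 10/3 = 10/3. Minimum is 10/3 at row 4 (s_4 leaves); pivot element 3.
Divide row 4 by 3; eliminate column p from the other rows.
After both pivots, the entry at constraint row 3, column s_2 is -1/2.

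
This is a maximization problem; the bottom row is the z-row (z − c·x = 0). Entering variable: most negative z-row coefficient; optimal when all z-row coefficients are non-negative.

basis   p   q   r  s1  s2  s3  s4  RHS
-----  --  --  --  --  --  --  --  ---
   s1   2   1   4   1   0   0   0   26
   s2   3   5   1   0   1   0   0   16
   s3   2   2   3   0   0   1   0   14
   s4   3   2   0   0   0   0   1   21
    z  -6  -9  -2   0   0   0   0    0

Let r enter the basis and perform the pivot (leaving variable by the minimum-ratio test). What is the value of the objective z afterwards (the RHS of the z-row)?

Ratio test on column r — row 1: 26/4 = 13/2; row 2: 16/1 = 16; row 3: 14/3 = 14/3; row 4: entry 0 ≤ 0. Minimum is 14/3 at row 3 (s3 leaves); pivot element 3.
Pivot on row 3; the z-row RHS becomes 0 − (-2)·(14/3) = 28/3.

28/3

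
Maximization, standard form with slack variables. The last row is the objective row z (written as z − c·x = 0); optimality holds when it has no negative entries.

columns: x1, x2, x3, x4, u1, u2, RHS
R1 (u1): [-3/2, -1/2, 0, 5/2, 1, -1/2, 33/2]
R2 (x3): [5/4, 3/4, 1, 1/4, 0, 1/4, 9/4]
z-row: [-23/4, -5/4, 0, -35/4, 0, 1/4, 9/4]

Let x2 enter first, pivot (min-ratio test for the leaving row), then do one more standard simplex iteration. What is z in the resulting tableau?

249/4

Ratio test on column x2 — row 1: entry -1/2 ≤ 0; row 2: (9/4)/(3/4) = 3. Minimum is 3 at row 2 (x3 leaves); pivot element 3/4.
Pivot on row 2; the z-row RHS becomes 9/4 − (-5/4)·3 = 6.
Next entering variable (most negative z-row entry -25/3): x4.
Ratio test on column x4 — row 1: 18/(8/3) = 27/4; row 2: 3/(1/3) = 9. Minimum is 27/4 at row 1 (u1 leaves); pivot element 8/3.
After the second pivot the z-row RHS is 6 − (-25/3)·(27/4) = 249/4.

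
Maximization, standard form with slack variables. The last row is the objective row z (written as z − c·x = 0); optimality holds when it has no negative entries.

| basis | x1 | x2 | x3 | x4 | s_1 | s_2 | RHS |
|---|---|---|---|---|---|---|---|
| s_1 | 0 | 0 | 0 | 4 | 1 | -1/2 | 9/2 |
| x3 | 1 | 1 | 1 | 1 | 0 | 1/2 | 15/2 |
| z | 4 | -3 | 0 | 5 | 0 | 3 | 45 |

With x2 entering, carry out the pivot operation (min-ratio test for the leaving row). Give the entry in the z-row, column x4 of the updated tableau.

8

Ratio test on column x2 — row 1: entry 0 ≤ 0; row 2: (15/2)/1 = 15/2. Minimum is 15/2 at row 2 (x3 leaves); pivot element 1.
Divide row 2 by 1; eliminate column x2 from the other rows.
z-row update in column x4: 5 − (-3)·1 = 8.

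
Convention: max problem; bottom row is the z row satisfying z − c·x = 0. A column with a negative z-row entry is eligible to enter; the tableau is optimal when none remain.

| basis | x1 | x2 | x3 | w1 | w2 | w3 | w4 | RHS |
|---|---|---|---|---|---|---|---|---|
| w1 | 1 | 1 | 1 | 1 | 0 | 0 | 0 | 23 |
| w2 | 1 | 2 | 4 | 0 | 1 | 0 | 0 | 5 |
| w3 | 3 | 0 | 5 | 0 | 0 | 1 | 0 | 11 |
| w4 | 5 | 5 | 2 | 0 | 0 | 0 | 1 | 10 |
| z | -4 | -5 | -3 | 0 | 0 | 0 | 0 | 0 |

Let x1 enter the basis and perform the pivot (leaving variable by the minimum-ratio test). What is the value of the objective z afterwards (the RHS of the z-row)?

Ratio test on column x1 — row 1: 23/1 = 23; row 2: 5/1 = 5; row 3: 11/3 = 11/3; row 4: 10/5 = 2. Minimum is 2 at row 4 (w4 leaves); pivot element 5.
Pivot on row 4; the z-row RHS becomes 0 − (-4)·2 = 8.

8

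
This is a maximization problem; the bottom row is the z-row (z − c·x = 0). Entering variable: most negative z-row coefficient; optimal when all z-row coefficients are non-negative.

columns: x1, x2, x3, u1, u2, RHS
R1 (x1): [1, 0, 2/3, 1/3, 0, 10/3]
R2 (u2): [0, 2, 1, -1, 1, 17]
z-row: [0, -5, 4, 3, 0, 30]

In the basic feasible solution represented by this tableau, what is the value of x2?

0

x2 is not in the basis, so in the current basic feasible solution x2 = 0.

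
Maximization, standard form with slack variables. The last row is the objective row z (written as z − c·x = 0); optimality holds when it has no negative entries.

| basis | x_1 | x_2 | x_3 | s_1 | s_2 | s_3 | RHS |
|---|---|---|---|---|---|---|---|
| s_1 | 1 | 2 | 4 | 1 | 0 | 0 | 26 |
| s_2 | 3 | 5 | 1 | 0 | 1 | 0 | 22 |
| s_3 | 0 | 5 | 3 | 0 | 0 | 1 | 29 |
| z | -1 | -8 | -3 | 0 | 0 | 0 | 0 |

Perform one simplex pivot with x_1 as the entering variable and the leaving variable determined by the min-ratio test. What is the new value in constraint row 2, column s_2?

Ratio test on column x_1 — row 1: 26/1 = 26; row 2: 22/3 = 22/3; row 3: entry 0 ≤ 0. Minimum is 22/3 at row 2 (s_2 leaves); pivot element 3.
Divide row 2 by 3; eliminate column x_1 from the other rows.
In the new row 2, the s_2 entry is the old entry divided by the pivot: 1/3 = 1/3.

1/3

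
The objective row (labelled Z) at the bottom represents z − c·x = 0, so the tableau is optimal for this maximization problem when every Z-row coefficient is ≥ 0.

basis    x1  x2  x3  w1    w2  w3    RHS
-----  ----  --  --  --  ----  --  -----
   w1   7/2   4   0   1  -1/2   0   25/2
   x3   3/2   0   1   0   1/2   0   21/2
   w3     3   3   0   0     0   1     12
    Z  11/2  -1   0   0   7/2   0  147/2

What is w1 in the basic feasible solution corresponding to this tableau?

25/2

w1 is basic (row 1); its value is the RHS of that row, 25/2.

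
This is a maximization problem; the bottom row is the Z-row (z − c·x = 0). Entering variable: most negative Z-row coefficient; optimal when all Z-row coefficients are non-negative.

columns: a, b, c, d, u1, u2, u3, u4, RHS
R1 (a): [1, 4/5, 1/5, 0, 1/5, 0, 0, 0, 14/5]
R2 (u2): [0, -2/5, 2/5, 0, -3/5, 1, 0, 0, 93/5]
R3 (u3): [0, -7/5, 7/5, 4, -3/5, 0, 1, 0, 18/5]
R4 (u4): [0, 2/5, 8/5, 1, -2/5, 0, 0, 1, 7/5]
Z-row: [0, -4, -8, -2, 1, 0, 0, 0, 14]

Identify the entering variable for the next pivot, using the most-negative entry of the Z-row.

c

Negative Z-row entries: b: -4, c: -8, d: -2.
The most negative is -8 in column c, so c enters.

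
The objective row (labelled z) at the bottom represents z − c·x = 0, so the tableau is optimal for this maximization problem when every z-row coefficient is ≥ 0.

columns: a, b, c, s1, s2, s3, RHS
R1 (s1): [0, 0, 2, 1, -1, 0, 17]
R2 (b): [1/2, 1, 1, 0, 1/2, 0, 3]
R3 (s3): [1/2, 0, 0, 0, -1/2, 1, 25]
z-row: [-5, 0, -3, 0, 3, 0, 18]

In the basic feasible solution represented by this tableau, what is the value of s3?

25

s3 is basic (row 3); its value is the RHS of that row, 25.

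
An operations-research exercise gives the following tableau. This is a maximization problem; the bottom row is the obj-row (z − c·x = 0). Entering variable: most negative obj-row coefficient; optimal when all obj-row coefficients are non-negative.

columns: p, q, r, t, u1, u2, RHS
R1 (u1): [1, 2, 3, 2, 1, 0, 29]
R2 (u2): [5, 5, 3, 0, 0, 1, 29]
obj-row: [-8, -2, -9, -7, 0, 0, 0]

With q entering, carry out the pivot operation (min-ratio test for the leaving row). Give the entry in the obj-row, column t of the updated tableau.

Ratio test on column q — row 1: 29/2 = 29/2; row 2: 29/5 = 29/5. Minimum is 29/5 at row 2 (u2 leaves); pivot element 5.
Divide row 2 by 5; eliminate column q from the other rows.
obj-row update in column t: -7 − (-2)·0 = -7.

-7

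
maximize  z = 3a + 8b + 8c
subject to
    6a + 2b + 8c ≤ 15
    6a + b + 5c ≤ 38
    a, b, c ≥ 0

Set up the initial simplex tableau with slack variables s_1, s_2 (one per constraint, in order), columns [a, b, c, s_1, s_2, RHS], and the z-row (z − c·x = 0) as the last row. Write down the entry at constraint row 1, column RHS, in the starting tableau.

15

The RHS of constraint 1 is b_1 = 15.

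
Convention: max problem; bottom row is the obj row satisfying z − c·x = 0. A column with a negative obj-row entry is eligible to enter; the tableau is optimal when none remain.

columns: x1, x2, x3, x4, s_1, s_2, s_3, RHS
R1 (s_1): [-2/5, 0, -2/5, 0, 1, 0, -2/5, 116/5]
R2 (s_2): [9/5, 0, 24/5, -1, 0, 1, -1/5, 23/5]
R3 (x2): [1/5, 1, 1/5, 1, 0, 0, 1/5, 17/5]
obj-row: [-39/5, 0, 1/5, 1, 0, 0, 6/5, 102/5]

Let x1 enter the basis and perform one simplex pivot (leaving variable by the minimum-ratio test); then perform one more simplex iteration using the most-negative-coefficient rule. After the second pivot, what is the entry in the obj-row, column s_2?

4

Ratio test on column x1 — row 1: entry -2/5 ≤ 0; row 2: (23/5)/(9/5) = 23/9; row 3: (17/5)/(1/5) = 17. Minimum is 23/9 at row 2 (s_2 leaves); pivot element 9/5.
Divide row 2 by 9/5; eliminate column x1 from the other rows.
Second iteration: most negative obj-row entry is -10/3 in column x4, so x4 enters.
Ratio test on column x4 — row 1: entry -2/9 ≤ 0; row 2: entry -5/9 ≤ 0; row 3: (26/9)/(10/9) = 13/5. Minimum is 13/5 at row 3 (x2 leaves); pivot element 10/9.
Divide row 3 by 10/9; eliminate column x4 from the other rows.
After both pivots, the entry at the obj-row, column s_2 is 4.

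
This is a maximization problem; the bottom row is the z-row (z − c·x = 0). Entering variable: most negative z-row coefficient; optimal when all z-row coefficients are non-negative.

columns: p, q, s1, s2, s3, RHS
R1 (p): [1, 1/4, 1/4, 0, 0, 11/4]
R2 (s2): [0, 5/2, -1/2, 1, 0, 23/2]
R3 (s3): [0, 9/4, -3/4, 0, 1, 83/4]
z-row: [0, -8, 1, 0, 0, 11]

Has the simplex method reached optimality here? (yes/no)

The z-row has a negative entry -8 in column q, so it is not optimal.

no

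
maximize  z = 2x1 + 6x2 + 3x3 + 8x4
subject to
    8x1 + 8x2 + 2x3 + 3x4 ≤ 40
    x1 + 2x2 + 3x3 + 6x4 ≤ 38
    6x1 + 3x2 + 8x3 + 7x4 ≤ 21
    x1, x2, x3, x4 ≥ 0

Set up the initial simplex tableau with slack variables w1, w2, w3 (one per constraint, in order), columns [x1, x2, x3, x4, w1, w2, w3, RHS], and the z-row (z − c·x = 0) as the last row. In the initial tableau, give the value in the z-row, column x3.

The z-row carries the negated objective coefficients: the x3 entry is -3.

-3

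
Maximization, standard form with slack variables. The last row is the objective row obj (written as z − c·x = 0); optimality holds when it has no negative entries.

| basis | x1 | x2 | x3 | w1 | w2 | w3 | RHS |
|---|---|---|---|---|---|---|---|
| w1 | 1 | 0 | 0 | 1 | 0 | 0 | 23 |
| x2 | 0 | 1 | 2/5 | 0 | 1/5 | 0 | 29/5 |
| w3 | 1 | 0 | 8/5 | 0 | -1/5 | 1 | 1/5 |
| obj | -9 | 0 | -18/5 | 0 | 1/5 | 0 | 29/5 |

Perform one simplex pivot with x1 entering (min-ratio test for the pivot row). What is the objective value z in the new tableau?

38/5

Ratio test on column x1 — row 1: 23/1 = 23; row 2: entry 0 ≤ 0; row 3: (1/5)/1 = 1/5. Minimum is 1/5 at row 3 (w3 leaves); pivot element 1.
Pivot on row 3; the obj-row RHS becomes 29/5 − (-9)·(1/5) = 38/5.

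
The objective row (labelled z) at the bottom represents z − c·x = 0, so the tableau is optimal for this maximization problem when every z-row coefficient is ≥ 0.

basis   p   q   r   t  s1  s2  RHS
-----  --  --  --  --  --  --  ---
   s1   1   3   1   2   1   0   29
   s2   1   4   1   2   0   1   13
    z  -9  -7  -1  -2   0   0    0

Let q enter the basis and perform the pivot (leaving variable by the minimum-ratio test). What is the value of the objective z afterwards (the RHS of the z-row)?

91/4

Ratio test on column q — row 1: 29/3 = 29/3; row 2: 13/4 = 13/4. Minimum is 13/4 at row 2 (s2 leaves); pivot element 4.
Pivot on row 2; the z-row RHS becomes 0 − (-7)·(13/4) = 91/4.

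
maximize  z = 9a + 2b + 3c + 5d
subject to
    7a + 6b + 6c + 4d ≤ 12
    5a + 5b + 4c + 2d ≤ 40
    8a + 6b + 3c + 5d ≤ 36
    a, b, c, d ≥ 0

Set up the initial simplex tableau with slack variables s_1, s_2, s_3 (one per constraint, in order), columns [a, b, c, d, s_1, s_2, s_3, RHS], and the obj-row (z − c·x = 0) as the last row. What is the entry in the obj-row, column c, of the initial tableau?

The obj-row carries the negated objective coefficients: the c entry is -3.

-3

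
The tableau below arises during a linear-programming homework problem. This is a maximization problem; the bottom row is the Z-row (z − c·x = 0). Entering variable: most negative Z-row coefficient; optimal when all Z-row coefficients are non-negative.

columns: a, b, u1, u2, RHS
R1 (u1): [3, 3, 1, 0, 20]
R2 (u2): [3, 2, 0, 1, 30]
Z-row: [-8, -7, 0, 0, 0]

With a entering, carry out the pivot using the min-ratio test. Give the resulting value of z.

160/3

Ratio test on column a — row 1: 20/3 = 20/3; row 2: 30/3 = 10. Minimum is 20/3 at row 1 (u1 leaves); pivot element 3.
Pivot on row 1; the Z-row RHS becomes 0 − (-8)·(20/3) = 160/3.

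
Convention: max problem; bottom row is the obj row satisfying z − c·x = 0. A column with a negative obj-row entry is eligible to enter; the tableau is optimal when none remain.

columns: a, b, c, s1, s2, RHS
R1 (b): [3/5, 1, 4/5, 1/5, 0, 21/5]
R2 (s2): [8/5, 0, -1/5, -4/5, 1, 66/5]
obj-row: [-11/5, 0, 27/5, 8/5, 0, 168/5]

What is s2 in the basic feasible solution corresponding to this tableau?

66/5

s2 is basic (row 2); its value is the RHS of that row, 66/5.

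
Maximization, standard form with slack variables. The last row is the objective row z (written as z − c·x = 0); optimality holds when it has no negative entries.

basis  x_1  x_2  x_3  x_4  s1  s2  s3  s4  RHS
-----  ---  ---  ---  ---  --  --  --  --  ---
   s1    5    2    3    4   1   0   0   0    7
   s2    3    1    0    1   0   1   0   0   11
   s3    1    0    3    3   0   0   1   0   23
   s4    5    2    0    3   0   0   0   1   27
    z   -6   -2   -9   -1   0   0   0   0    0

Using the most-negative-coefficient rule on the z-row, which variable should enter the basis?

x_3

Negative z-row entries: x_1: -6, x_2: -2, x_3: -9, x_4: -1.
The most negative is -9 in column x_3, so x_3 enters.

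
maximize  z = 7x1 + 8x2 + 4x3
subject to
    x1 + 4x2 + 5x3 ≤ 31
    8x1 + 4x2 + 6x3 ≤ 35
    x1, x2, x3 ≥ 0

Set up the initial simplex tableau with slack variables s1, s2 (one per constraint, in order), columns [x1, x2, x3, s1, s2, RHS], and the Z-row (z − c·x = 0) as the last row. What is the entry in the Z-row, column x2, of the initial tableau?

The Z-row carries the negated objective coefficients: the x2 entry is -8.

-8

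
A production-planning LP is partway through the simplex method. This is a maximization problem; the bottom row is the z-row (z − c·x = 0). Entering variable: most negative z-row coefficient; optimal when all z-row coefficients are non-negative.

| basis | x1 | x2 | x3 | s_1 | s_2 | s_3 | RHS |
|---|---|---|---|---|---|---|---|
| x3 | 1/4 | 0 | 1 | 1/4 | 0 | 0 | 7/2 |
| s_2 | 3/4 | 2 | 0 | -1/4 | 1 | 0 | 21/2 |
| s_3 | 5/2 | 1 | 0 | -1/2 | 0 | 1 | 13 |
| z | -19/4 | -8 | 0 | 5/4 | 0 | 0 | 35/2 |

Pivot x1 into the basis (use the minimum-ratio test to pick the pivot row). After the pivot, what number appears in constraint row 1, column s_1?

3/10

Ratio test on column x1 — row 1: (7/2)/(1/4) = 14; row 2: (21/2)/(3/4) = 14; row 3: 13/(5/2) = 26/5. Minimum is 26/5 at row 3 (s_3 leaves); pivot element 5/2.
Divide row 3 by 5/2; eliminate column x1 from the other rows.
Row 1 update in column s_1: 1/4 − (1/4)·(-1/5) = 3/10.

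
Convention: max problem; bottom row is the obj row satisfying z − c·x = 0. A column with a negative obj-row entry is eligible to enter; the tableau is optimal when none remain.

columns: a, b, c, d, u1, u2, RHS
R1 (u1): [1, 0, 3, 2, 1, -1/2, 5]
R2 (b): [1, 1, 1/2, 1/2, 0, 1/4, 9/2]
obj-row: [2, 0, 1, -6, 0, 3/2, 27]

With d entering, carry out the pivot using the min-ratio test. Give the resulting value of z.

Ratio test on column d — row 1: 5/2 = 5/2; row 2: (9/2)/(1/2) = 9. Minimum is 5/2 at row 1 (u1 leaves); pivot element 2.
Pivot on row 1; the obj-row RHS becomes 27 − (-6)·(5/2) = 42.

42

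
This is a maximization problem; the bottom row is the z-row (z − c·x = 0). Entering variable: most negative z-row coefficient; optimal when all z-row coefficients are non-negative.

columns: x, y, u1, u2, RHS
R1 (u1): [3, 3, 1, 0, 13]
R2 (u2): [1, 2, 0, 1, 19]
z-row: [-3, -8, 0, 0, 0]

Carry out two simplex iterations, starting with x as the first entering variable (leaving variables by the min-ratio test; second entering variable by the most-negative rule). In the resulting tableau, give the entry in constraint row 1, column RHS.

13/3

Ratio test on column x — row 1: 13/3 = 13/3; row 2: 19/1 = 19. Minimum is 13/3 at row 1 (u1 leaves); pivot element 3.
Divide row 1 by 3; eliminate column x from the other rows.
Second iteration: most negative z-row entry is -5 in column y, so y enters.
Ratio test on column y — row 1: (13/3)/1 = 13/3; row 2: (44/3)/1 = 44/3. Minimum is 13/3 at row 1 (x leaves); pivot element 1.
Divide row 1 by 1; eliminate column y from the other rows.
After both pivots, the entry at constraint row 1, column RHS is 13/3.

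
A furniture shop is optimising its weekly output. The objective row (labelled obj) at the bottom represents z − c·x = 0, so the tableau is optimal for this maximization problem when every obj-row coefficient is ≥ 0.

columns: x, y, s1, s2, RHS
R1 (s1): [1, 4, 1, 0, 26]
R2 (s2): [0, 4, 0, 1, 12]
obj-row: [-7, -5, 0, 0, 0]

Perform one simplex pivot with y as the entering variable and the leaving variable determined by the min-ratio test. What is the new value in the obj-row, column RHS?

15

Ratio test on column y — row 1: 26/4 = 13/2; row 2: 12/4 = 3. Minimum is 3 at row 2 (s2 leaves); pivot element 4.
Divide row 2 by 4; eliminate column y from the other rows.
obj-row update in column RHS: 0 − (-5)·3 = 15.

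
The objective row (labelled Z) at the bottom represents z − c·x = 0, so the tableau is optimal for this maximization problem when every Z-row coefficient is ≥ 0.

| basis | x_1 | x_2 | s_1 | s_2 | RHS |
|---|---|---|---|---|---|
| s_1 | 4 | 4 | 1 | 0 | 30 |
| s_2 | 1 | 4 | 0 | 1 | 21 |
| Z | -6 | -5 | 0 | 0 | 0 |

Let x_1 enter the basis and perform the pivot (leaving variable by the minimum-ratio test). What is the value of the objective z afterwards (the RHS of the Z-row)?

45

Ratio test on column x_1 — row 1: 30/4 = 15/2; row 2: 21/1 = 21. Minimum is 15/2 at row 1 (s_1 leaves); pivot element 4.
Pivot on row 1; the Z-row RHS becomes 0 − (-6)·(15/2) = 45.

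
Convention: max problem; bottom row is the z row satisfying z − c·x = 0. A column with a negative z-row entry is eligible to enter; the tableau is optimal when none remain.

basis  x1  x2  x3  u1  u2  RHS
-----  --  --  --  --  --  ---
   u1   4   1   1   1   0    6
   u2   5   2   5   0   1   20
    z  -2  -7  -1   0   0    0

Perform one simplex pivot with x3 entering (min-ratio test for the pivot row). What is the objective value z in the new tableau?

4

Ratio test on column x3 — row 1: 6/1 = 6; row 2: 20/5 = 4. Minimum is 4 at row 2 (u2 leaves); pivot element 5.
Pivot on row 2; the z-row RHS becomes 0 − (-1)·4 = 4.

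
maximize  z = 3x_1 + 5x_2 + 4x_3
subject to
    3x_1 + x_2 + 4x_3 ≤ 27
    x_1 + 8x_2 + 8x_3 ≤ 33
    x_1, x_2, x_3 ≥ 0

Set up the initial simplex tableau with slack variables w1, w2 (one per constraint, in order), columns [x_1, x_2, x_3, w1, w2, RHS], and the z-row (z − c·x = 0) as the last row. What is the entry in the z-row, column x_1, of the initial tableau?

-3

The z-row carries the negated objective coefficients: the x_1 entry is -3.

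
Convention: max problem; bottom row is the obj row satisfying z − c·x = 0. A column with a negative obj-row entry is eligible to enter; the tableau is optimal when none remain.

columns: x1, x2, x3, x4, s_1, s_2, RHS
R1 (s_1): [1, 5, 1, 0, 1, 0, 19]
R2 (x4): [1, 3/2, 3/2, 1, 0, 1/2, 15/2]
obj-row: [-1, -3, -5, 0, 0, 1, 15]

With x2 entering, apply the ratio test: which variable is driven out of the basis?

s_1

Column x2 entries and ratios — s_1: 19/5 = 19/5; x4: (15/2)/(3/2) = 5.
Smallest ratio is 19/5 in the row of s_1, so s_1 leaves.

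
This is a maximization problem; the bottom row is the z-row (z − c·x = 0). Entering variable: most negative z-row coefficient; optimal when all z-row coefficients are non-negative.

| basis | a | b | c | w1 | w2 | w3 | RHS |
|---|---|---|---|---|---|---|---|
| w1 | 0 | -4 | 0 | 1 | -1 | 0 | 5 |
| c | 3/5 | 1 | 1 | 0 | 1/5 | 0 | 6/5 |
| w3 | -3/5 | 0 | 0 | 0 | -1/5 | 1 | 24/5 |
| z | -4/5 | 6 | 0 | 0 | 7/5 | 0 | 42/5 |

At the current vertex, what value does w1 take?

5

w1 is basic (row 1); its value is the RHS of that row, 5.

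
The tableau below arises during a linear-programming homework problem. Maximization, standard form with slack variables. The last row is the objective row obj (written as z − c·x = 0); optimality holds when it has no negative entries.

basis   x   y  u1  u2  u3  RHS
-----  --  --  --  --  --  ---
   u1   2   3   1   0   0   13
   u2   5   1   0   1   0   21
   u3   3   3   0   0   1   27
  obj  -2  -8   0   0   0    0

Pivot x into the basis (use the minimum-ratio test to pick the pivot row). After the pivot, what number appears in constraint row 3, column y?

12/5

Ratio test on column x — row 1: 13/2 = 13/2; row 2: 21/5 = 21/5; row 3: 27/3 = 9. Minimum is 21/5 at row 2 (u2 leaves); pivot element 5.
Divide row 2 by 5; eliminate column x from the other rows.
Row 3 update in column y: 3 − 3·(1/5) = 12/5.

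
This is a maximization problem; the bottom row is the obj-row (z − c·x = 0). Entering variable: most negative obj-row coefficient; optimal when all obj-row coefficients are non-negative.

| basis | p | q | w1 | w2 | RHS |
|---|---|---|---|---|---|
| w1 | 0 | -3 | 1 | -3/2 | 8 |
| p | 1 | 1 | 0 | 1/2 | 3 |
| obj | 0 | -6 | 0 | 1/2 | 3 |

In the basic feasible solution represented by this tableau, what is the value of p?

p is basic (row 2); its value is the RHS of that row, 3.

3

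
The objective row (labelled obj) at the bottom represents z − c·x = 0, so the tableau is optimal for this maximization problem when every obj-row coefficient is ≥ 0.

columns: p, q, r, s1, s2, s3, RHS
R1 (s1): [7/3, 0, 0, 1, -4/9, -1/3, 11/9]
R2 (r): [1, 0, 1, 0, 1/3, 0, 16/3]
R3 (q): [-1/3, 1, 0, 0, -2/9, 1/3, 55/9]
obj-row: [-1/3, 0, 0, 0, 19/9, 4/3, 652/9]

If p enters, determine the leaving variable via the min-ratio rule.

Column p entries and ratios — s1: (11/9)/(7/3) = 11/21; r: (16/3)/1 = 16/3; q: -1/3 ≤ 0, skip.
Smallest ratio is 11/21 in the row of s1, so s1 leaves.

s1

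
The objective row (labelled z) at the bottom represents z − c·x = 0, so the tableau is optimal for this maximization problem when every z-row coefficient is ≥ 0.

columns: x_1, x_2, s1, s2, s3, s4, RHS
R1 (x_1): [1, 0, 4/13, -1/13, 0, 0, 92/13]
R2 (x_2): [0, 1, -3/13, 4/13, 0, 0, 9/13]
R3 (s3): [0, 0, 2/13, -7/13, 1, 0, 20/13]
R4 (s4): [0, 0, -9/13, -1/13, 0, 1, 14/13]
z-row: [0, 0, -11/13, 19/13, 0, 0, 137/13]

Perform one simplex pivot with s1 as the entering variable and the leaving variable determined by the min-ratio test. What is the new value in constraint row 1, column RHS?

Ratio test on column s1 — row 1: (92/13)/(4/13) = 23; row 2: entry -3/13 ≤ 0; row 3: (20/13)/(2/13) = 10; row 4: entry -9/13 ≤ 0. Minimum is 10 at row 3 (s3 leaves); pivot element 2/13.
Divide row 3 by 2/13; eliminate column s1 from the other rows.
Row 1 update in column RHS: 92/13 − (4/13)·10 = 4.

4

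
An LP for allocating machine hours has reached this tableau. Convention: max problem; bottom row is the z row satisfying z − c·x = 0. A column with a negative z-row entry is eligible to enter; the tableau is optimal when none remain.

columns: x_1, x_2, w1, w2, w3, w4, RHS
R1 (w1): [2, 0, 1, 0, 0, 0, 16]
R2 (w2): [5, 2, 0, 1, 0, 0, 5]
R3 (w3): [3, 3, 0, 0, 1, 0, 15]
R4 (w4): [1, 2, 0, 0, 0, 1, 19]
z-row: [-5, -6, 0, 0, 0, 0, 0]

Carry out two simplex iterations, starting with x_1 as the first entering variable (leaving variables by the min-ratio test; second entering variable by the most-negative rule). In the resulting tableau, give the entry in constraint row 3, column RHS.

Ratio test on column x_1 — row 1: 16/2 = 8; row 2: 5/5 = 1; row 3: 15/3 = 5; row 4: 19/1 = 19. Minimum is 1 at row 2 (w2 leaves); pivot element 5.
Divide row 2 by 5; eliminate column x_1 from the other rows.
Second iteration: most negative z-row entry is -4 in column x_2, so x_2 enters.
Ratio test on column x_2 — row 1: entry -4/5 ≤ 0; row 2: 1/(2/5) = 5/2; row 3: 12/(9/5) = 20/3; row 4: 18/(8/5) = 45/4. Minimum is 5/2 at row 2 (x_1 leaves); pivot element 2/5.
Divide row 2 by 2/5; eliminate column x_2 from the other rows.
After both pivots, the entry at constraint row 3, column RHS is 15/2.

15/2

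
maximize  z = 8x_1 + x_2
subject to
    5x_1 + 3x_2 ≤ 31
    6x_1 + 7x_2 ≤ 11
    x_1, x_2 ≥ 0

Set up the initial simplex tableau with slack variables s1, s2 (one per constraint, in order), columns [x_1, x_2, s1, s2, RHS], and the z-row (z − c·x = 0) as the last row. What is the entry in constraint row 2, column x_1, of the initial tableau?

6

Constraint 2 has coefficient 6 on x_1.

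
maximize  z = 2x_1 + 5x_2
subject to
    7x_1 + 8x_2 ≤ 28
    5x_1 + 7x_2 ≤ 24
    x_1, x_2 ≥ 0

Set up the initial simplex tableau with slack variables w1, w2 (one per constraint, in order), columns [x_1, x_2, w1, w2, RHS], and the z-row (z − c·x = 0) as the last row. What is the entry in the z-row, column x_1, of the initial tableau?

-2

The z-row carries the negated objective coefficients: the x_1 entry is -2.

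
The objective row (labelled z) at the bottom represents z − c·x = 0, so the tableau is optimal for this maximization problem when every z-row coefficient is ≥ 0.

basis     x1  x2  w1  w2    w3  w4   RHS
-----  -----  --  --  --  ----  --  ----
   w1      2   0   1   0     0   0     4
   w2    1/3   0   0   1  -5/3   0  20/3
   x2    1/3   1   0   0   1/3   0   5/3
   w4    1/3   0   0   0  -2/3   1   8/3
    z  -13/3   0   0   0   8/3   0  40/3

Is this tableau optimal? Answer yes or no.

no

The z-row has a negative entry -13/3 in column x1, so it is not optimal.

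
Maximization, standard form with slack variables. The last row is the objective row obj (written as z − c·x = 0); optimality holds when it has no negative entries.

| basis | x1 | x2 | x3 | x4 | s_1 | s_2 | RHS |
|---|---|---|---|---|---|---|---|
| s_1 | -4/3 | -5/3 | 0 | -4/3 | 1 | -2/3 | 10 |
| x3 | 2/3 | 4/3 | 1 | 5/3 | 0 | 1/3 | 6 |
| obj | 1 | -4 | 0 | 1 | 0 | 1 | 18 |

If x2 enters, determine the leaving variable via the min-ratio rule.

Column x2 entries and ratios — s_1: -5/3 ≤ 0, skip; x3: 6/(4/3) = 9/2.
Smallest ratio is 9/2 in the row of x3, so x3 leaves.

x3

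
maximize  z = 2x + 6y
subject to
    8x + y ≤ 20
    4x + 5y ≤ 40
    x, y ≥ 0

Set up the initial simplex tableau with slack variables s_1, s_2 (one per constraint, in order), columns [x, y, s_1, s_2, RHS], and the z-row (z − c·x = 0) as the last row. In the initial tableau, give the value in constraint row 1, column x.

Constraint 1 has coefficient 8 on x.

8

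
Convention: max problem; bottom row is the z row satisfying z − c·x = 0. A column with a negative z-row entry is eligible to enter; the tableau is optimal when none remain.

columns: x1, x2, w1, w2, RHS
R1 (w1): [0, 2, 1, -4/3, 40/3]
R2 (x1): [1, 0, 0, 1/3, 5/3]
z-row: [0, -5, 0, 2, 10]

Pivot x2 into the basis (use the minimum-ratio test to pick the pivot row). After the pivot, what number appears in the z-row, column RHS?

130/3

Ratio test on column x2 — row 1: (40/3)/2 = 20/3; row 2: entry 0 ≤ 0. Minimum is 20/3 at row 1 (w1 leaves); pivot element 2.
Divide row 1 by 2; eliminate column x2 from the other rows.
z-row update in column RHS: 10 − (-5)·(20/3) = 130/3.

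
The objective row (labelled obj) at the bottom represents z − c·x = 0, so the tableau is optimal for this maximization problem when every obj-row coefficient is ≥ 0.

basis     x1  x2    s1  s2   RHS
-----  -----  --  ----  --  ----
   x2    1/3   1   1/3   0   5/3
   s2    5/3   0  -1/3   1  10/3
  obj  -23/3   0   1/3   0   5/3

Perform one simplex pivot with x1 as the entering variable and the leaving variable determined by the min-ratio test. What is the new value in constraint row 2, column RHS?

Ratio test on column x1 — row 1: (5/3)/(1/3) = 5; row 2: (10/3)/(5/3) = 2. Minimum is 2 at row 2 (s2 leaves); pivot element 5/3.
Divide row 2 by 5/3; eliminate column x1 from the other rows.
In the new row 2, the RHS entry is the old entry divided by the pivot: (10/3)/(5/3) = 2.

2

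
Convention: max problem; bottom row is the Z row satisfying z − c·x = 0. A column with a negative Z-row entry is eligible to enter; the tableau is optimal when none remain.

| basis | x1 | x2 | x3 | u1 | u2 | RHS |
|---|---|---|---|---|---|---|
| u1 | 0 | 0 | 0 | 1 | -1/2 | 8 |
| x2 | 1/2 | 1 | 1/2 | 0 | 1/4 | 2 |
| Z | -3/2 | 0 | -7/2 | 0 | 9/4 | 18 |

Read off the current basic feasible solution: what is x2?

x2 is basic (row 2); its value is the RHS of that row, 2.

2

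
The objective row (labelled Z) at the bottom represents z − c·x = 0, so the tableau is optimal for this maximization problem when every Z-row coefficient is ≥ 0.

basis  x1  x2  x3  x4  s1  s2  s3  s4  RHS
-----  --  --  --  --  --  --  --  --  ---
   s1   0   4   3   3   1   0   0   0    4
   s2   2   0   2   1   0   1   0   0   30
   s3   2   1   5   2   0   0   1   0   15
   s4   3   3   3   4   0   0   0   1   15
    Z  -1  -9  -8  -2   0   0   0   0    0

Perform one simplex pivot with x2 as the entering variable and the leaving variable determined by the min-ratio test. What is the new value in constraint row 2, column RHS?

Ratio test on column x2 — row 1: 4/4 = 1; row 2: entry 0 ≤ 0; row 3: 15/1 = 15; row 4: 15/3 = 5. Minimum is 1 at row 1 (s1 leaves); pivot element 4.
Divide row 1 by 4; eliminate column x2 from the other rows.
Row 2 update in column RHS: 30 − 0·1 = 30.

30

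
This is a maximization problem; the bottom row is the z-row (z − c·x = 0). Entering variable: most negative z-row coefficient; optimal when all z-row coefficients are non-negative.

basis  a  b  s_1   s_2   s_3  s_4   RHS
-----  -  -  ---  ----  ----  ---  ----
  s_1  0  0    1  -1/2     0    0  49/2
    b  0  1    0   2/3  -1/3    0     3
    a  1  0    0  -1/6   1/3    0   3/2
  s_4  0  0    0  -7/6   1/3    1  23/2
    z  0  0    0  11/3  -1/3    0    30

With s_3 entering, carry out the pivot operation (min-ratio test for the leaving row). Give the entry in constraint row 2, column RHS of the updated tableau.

Ratio test on column s_3 — row 1: entry 0 ≤ 0; row 2: entry -1/3 ≤ 0; row 3: (3/2)/(1/3) = 9/2; row 4: (23/2)/(1/3) = 69/2. Minimum is 9/2 at row 3 (a leaves); pivot element 1/3.
Divide row 3 by 1/3; eliminate column s_3 from the other rows.
Row 2 update in column RHS: 3 − (-1/3)·(9/2) = 9/2.

9/2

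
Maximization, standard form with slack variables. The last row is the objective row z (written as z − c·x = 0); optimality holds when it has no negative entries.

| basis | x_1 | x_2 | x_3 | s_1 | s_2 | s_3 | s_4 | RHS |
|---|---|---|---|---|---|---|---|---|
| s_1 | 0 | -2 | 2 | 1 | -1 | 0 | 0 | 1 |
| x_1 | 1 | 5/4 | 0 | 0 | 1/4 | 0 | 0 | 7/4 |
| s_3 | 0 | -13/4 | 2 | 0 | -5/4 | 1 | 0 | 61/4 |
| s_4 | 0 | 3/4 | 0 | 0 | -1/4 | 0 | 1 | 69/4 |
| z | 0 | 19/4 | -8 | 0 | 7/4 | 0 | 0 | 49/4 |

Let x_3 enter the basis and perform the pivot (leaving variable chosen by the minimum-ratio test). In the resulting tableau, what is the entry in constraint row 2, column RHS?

Ratio test on column x_3 — row 1: 1/2 = 1/2; row 2: entry 0 ≤ 0; row 3: (61/4)/2 = 61/8; row 4: entry 0 ≤ 0. Minimum is 1/2 at row 1 (s_1 leaves); pivot element 2.
Divide row 1 by 2; eliminate column x_3 from the other rows.
Row 2 update in column RHS: 7/4 − 0·(1/2) = 7/4.

7/4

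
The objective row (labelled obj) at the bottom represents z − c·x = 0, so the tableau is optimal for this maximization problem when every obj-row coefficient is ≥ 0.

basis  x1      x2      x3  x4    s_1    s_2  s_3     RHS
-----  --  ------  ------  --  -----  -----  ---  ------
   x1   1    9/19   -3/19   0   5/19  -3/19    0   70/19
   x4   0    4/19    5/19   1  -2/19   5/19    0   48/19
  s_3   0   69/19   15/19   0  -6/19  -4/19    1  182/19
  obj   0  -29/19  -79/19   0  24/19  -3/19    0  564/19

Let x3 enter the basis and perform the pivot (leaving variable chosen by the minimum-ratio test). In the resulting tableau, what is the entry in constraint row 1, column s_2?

0

Ratio test on column x3 — row 1: entry -3/19 ≤ 0; row 2: (48/19)/(5/19) = 48/5; row 3: (182/19)/(15/19) = 182/15. Minimum is 48/5 at row 2 (x4 leaves); pivot element 5/19.
Divide row 2 by 5/19; eliminate column x3 from the other rows.
Row 1 update in column s_2: -3/19 − (-3/19)·1 = 0.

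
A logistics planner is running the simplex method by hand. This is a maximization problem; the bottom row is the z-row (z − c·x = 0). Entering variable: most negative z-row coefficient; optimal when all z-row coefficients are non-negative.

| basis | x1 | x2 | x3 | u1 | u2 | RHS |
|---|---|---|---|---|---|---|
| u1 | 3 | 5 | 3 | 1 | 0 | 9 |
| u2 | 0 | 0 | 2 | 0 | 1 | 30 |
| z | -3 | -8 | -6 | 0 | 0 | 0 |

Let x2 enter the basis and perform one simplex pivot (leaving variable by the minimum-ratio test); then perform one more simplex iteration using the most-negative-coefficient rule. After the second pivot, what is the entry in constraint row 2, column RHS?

Ratio test on column x2 — row 1: 9/5 = 9/5; row 2: entry 0 ≤ 0. Minimum is 9/5 at row 1 (u1 leaves); pivot element 5.
Divide row 1 by 5; eliminate column x2 from the other rows.
Second iteration: most negative z-row entry is -6/5 in column x3, so x3 enters.
Ratio test on column x3 — row 1: (9/5)/(3/5) = 3; row 2: 30/2 = 15. Minimum is 3 at row 1 (x2 leaves); pivot element 3/5.
Divide row 1 by 3/5; eliminate column x3 from the other rows.
After both pivots, the entry at constraint row 2, column RHS is 24.

24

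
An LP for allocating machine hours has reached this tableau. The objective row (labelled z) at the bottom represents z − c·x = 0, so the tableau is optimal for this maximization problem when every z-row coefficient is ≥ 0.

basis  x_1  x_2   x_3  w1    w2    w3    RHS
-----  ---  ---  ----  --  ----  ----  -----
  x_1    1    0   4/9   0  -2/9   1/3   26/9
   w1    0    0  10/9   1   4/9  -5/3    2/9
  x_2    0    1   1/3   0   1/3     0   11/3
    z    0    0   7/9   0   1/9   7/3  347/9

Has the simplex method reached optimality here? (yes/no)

Every z-row coefficient is ≥ 0, so the tableau is optimal.

yes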